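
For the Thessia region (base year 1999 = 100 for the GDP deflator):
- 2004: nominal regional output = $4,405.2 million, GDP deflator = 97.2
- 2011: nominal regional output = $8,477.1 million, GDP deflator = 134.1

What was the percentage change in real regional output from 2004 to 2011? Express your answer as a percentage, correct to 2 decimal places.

39.48%

Real regional output 2004 = 4405.2 / 0.972 = 4532.10.
Real regional output 2011 = 8477.1 / 1.341 = 6321.48.
Real growth = 6321.48 / 4532.10 − 1 = 0.3948.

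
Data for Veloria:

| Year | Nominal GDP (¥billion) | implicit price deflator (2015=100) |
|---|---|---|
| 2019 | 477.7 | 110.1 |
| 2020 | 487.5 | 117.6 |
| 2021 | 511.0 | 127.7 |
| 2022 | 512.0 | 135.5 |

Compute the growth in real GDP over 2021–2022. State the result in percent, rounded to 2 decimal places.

-5.57%

Real GDP 2021 = 511.0/1.277 = 400.16.
Real GDP 2022 = 512.0/1.355 = 377.86.
Change = 377.86/400.16 − 1 = -0.0557.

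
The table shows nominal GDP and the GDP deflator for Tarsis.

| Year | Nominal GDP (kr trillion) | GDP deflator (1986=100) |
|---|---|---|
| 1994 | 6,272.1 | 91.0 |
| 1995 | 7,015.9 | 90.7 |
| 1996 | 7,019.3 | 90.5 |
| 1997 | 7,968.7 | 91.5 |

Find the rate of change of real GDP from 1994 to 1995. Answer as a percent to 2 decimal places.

Real GDP 1994 = 6272.1/0.910 = 6892.42.
Real GDP 1995 = 7015.9/0.907 = 7735.28.
Change = 7735.28/6892.42 − 1 = 0.1223.

12.23%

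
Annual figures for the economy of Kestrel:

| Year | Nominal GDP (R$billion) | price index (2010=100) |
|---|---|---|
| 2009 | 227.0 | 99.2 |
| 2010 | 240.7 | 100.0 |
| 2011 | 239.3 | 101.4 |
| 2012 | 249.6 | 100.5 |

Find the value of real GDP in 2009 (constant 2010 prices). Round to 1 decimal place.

Real GDP 2009 = 227.0 / 0.992 = 228.83.

R$228.8 billion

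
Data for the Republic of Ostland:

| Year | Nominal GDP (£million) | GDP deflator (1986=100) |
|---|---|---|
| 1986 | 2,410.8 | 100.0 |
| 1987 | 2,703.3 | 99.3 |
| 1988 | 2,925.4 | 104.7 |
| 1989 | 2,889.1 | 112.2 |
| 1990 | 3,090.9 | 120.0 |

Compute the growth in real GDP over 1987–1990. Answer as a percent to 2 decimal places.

-5.39%

Real GDP 1987 = 2703.3/0.993 = 2722.36.
Real GDP 1990 = 3090.9/1.200 = 2575.75.
Change = 2575.75/2722.36 − 1 = -0.0539.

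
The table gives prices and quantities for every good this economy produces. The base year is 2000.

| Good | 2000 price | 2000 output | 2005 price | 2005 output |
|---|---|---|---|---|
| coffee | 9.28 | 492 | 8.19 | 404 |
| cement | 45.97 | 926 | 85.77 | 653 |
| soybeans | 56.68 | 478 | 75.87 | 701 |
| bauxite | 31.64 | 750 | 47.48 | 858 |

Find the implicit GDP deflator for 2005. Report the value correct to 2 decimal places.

Nominal GDP 2005 = 8.19·404 + 85.77·653 + 75.87·701 + 47.48·858 = 153239.28.
Real GDP 2005 (at 2000 prices) = 9.28·404 + 45.97·653 + 56.68·701 + 31.64·858 = 100647.33.
Deflator = Nominal/Real × 100 = 153239.28/100647.33 × 100 = 152.254.

152.25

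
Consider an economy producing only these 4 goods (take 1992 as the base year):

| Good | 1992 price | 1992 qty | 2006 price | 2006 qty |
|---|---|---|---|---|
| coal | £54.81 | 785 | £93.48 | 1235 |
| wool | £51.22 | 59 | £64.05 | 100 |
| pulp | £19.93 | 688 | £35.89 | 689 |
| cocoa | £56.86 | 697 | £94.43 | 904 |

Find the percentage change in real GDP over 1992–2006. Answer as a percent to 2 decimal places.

Real GDP 1992 = Nominal GDP 1992 = 54.81·785 + 51.22·59 + 19.93·688 + 56.86·697 = 99391.09.
Real GDP 2006 (at 1992 prices) = 54.81·1235 + 51.22·100 + 19.93·689 + 56.86·904 = 137945.56.
Real growth = 137945.56/99391.09 − 1 = 0.3879.

38.79%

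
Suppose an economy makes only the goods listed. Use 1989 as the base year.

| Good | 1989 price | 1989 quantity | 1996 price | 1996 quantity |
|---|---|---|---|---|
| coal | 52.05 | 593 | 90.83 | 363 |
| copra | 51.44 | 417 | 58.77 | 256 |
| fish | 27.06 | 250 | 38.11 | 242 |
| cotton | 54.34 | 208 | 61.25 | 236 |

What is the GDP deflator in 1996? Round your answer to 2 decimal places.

Nominal GDP 1996 = 90.83·363 + 58.77·256 + 38.11·242 + 61.25·236 = 71694.03.
Real GDP 1996 (at 1989 prices) = 52.05·363 + 51.44·256 + 27.06·242 + 54.34·236 = 51435.55.
Deflator = Nominal/Real × 100 = 71694.03/51435.55 × 100 = 139.386.

139.39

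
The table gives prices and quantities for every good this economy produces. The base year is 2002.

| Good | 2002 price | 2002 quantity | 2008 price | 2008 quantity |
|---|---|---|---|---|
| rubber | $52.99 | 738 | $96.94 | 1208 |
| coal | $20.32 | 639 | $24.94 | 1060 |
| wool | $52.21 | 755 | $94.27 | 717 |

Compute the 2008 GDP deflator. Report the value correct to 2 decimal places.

Nominal GDP 2008 = 96.94·1208 + 24.94·1060 + 94.27·717 = 211131.51.
Real GDP 2008 (at 2002 prices) = 52.99·1208 + 20.32·1060 + 52.21·717 = 122985.69.
Deflator = Nominal/Real × 100 = 211131.51/122985.69 × 100 = 171.672.

171.67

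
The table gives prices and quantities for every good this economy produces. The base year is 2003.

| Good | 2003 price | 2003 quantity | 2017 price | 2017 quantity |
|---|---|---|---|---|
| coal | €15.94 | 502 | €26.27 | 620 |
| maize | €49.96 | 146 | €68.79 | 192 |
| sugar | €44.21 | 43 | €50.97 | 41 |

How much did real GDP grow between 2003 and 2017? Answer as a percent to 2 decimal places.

23.79%

Real GDP 2003 = Nominal GDP 2003 = 15.94·502 + 49.96·146 + 44.21·43 = 17197.07.
Real GDP 2017 (at 2003 prices) = 15.94·620 + 49.96·192 + 44.21·41 = 21287.73.
Real growth = 21287.73/17197.07 − 1 = 0.2379.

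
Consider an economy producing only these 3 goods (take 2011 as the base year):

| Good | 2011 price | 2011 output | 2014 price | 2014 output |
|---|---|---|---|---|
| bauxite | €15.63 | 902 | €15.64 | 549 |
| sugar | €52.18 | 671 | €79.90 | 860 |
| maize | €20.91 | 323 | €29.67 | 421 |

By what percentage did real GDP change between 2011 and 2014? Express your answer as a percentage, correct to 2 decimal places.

Real GDP 2011 = Nominal GDP 2011 = 15.63·902 + 52.18·671 + 20.91·323 = 55864.97.
Real GDP 2014 (at 2011 prices) = 15.63·549 + 52.18·860 + 20.91·421 = 62258.78.
Real growth = 62258.78/55864.97 − 1 = 0.1145.

11.45%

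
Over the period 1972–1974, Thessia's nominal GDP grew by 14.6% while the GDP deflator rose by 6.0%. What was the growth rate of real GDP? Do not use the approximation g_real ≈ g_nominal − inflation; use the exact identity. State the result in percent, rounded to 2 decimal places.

(1 + g_nom) = (1 + g_real)(1 + π), so g_real = 1.1460 / 1.0600 − 1 = 0.08113.

8.11%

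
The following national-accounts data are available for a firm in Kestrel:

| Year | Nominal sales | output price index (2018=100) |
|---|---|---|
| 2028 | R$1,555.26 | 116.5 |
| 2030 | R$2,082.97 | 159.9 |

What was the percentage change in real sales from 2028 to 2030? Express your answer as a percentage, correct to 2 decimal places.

Real sales 2028 = 1555.26 / 1.165 = 1334.99.
Real sales 2030 = 2082.97 / 1.599 = 1302.67.
Real growth = 1302.67 / 1334.99 − 1 = -0.0242.

-2.42%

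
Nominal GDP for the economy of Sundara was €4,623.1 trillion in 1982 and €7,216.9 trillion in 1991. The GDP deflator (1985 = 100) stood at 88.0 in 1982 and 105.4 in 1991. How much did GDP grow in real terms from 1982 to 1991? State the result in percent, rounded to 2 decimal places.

Deflate each year: 1982 → 4623.1/0.880 = 5253.52; 1991 → 7216.9/1.054 = 6847.15.
So real GDP changed by 6847.15/5253.52 − 1 = 0.3033, i.e. 30.33%.

30.33%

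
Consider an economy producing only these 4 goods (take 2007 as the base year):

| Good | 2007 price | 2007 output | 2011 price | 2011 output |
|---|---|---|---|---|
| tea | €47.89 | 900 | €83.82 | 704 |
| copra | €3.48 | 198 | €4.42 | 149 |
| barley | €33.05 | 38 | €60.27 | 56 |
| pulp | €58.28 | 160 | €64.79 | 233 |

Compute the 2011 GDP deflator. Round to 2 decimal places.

157.34

Nominal GDP 2011 = 83.82·704 + 4.42·149 + 60.27·56 + 64.79·233 = 78139.05.
Real GDP 2011 (at 2007 prices) = 47.89·704 + 3.48·149 + 33.05·56 + 58.28·233 = 49663.12.
Deflator = Nominal/Real × 100 = 78139.05/49663.12 × 100 = 157.338.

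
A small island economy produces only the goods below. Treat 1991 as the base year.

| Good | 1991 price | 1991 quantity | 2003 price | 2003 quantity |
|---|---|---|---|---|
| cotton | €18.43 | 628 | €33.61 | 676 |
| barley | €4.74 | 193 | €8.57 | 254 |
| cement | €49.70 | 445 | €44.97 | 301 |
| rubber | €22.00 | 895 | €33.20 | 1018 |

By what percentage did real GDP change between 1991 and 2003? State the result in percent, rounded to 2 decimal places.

Real GDP 1991 = Nominal GDP 1991 = 18.43·628 + 4.74·193 + 49.70·445 + 22.00·895 = 54295.36.
Real GDP 2003 (at 1991 prices) = 18.43·676 + 4.74·254 + 49.70·301 + 22.00·1018 = 51018.34.
Real growth = 51018.34/54295.36 − 1 = -0.0604.

-6.04%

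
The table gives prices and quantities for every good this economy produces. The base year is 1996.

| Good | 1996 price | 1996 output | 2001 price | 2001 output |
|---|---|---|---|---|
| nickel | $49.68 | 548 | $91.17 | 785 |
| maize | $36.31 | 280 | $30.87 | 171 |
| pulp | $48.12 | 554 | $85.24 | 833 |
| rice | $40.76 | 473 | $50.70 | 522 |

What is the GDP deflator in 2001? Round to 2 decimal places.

Nominal GDP 2001 = 91.17·785 + 30.87·171 + 85.24·833 + 50.70·522 = 174317.54.
Real GDP 2001 (at 1996 prices) = 49.68·785 + 36.31·171 + 48.12·833 + 40.76·522 = 106568.49.
Deflator = Nominal/Real × 100 = 174317.54/106568.49 × 100 = 163.573.

163.57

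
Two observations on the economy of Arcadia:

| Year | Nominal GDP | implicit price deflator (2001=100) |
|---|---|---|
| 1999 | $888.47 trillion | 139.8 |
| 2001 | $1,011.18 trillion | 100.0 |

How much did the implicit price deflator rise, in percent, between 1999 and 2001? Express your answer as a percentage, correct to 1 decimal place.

Price-level change = 100.0 / 139.8 − 1 = -0.2847.

-28.5%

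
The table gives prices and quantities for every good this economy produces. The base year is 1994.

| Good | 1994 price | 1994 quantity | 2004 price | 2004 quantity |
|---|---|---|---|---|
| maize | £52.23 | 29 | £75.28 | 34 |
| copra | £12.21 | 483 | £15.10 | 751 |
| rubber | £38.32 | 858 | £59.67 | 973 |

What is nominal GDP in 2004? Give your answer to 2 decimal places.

Nominal GDP 2004 = Σ (p_2004 × q_2004) = 75.28·34 + 15.10·751 + 59.67·973 = 71958.53.

£71958.53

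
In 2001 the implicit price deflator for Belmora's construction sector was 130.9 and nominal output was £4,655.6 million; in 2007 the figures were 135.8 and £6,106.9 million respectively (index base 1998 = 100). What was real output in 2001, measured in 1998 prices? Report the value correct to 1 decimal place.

Real output = Nominal / (implicit price deflator/100) = 4655.6 / 1.309 = 3556.61.

£3,556.6 million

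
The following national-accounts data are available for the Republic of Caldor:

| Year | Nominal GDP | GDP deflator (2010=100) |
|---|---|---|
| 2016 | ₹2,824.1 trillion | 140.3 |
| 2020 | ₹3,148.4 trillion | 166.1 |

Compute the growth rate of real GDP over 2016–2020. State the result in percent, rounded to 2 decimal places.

-5.83%

Real GDP 2016 = 2824.1 / 1.403 = 2012.90.
Real GDP 2020 = 3148.4 / 1.661 = 1895.48.
Real growth = 1895.48 / 2012.90 − 1 = -0.0583.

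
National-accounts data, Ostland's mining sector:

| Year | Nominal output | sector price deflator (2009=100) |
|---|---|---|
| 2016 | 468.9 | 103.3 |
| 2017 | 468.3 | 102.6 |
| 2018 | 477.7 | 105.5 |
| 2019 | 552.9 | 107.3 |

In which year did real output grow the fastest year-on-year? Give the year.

2017: real = 468.3/1.026 = 456.43; growth vs 2016 (453.92) = 0.55%.
2018: real = 477.7/1.055 = 452.80; growth vs 2017 (456.43) = -0.80%.
2019: real = 552.9/1.073 = 515.28; growth vs 2018 (452.80) = 13.80%.

2019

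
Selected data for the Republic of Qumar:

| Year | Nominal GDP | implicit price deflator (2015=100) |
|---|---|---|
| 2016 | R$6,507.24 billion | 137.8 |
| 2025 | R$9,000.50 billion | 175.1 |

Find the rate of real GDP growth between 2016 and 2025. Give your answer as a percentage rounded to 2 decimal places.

8.85%

Deflate each year: 2016 → 6507.24/1.378 = 4722.24; 2025 → 9000.50/1.751 = 5140.21.
So real GDP changed by 5140.21/4722.24 − 1 = 0.0885, i.e. 8.85%.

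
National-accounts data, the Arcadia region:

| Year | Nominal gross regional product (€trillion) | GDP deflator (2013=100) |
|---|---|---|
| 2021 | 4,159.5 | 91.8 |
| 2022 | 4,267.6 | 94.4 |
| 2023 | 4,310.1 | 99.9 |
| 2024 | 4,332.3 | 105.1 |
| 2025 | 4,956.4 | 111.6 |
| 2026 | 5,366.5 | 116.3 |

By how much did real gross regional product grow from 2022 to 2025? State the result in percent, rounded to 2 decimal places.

-1.76%

Real gross regional product 2022 = 4267.6/0.944 = 4520.76.
Real gross regional product 2025 = 4956.4/1.116 = 4441.22.
Change = 4441.22/4520.76 − 1 = -0.0176.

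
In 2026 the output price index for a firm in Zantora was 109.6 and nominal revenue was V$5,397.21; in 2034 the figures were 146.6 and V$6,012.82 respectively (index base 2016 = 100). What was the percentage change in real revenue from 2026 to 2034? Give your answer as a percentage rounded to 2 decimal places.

-16.71%

Real revenue 2026 = 5397.21 / 1.096 = 4924.46.
Real revenue 2034 = 6012.82 / 1.466 = 4101.51.
Real growth = 4101.51 / 4924.46 − 1 = -0.1671.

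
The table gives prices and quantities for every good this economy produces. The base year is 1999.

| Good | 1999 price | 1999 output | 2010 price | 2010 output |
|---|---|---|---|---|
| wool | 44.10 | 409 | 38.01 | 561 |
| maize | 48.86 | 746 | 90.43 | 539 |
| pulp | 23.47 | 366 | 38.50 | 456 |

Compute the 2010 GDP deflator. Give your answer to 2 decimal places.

141.83

Nominal GDP 2010 = 38.01·561 + 90.43·539 + 38.50·456 = 87621.38.
Real GDP 2010 (at 1999 prices) = 44.10·561 + 48.86·539 + 23.47·456 = 61777.96.
Deflator = Nominal/Real × 100 = 87621.38/61777.96 × 100 = 141.833.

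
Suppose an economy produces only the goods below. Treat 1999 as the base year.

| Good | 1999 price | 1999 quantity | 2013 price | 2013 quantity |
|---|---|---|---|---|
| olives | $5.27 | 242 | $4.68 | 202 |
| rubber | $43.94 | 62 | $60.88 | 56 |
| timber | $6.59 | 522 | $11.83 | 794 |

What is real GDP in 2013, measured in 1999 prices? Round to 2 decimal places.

Real GDP 2013 = Σ (p_1999 × q_2013) = 5.27·202 + 43.94·56 + 6.59·794 = 8757.64.

$8757.64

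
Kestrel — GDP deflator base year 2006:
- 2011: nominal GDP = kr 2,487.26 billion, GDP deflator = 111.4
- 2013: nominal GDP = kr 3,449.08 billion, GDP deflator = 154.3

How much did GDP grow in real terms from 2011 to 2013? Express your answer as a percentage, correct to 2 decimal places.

Deflate each year: 2011 → 2487.26/1.114 = 2232.73; 2013 → 3449.08/1.543 = 2235.31.
So real GDP changed by 2235.31/2232.73 − 1 = 0.0012, i.e. 0.12%.

0.12%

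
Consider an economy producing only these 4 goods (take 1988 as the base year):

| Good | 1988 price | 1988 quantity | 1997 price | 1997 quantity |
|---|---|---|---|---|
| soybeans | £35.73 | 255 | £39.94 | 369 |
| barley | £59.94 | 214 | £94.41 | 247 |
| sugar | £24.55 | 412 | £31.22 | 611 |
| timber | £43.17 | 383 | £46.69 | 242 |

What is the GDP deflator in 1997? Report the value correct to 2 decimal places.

Nominal GDP 1997 = 39.94·369 + 94.41·247 + 31.22·611 + 46.69·242 = 68431.53.
Real GDP 1997 (at 1988 prices) = 35.73·369 + 59.94·247 + 24.55·611 + 43.17·242 = 53436.74.
Deflator = Nominal/Real × 100 = 68431.53/53436.74 × 100 = 128.061.

128.06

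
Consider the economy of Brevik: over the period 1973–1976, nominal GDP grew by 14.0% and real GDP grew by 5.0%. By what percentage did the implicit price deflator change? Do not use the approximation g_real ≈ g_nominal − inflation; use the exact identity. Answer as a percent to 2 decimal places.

8.57%

(1 + g_nom) = (1 + g_real)(1 + π), so π = 1.1400 / 1.0500 − 1 = 0.08571.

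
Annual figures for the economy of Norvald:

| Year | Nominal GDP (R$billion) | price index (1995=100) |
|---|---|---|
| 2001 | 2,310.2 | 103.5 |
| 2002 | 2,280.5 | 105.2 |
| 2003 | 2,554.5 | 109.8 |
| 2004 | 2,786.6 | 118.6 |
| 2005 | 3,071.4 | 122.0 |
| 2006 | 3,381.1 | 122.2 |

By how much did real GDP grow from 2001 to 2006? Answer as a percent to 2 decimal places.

Real GDP 2001 = 2310.2/1.035 = 2232.08.
Real GDP 2006 = 3381.1/1.222 = 2766.86.
Change = 2766.86/2232.08 − 1 = 0.2396.

23.96%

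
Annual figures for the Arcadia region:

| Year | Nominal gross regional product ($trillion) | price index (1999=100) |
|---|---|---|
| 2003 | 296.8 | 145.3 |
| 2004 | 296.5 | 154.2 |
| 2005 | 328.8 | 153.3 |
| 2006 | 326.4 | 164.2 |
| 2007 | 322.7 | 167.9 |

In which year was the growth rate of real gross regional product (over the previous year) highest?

2005

2004: real = 296.5/1.542 = 192.28; growth vs 2003 (204.27) = -5.87%.
2005: real = 328.8/1.533 = 214.48; growth vs 2004 (192.28) = 11.55%.
2006: real = 326.4/1.642 = 198.78; growth vs 2005 (214.48) = -7.32%.
2007: real = 322.7/1.679 = 192.20; growth vs 2006 (198.78) = -3.31%.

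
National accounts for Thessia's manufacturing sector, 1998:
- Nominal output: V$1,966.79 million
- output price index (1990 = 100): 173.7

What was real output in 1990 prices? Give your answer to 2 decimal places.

V$1,132.29 million

Real output = Nominal / (output price index/100) = 1966.79 / 1.737 = 1132.29.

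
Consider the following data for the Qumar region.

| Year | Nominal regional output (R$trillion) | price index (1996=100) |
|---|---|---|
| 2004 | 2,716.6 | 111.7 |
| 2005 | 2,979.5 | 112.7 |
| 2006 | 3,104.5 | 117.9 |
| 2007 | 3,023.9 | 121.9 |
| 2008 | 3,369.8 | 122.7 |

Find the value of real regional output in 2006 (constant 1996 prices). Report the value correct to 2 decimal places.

R$2,633.16 trillion

Real regional output 2006 = 3104.5 / 1.179 = 2633.16.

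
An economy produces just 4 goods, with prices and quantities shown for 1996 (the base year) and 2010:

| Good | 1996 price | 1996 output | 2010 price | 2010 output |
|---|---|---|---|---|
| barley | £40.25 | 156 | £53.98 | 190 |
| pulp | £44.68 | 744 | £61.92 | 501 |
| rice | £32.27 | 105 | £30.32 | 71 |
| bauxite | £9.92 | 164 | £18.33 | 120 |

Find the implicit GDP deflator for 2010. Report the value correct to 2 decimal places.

Nominal GDP 2010 = 53.98·190 + 61.92·501 + 30.32·71 + 18.33·120 = 45630.44.
Real GDP 2010 (at 1996 prices) = 40.25·190 + 44.68·501 + 32.27·71 + 9.92·120 = 33513.75.
Deflator = Nominal/Real × 100 = 45630.44/33513.75 × 100 = 136.154.

136.15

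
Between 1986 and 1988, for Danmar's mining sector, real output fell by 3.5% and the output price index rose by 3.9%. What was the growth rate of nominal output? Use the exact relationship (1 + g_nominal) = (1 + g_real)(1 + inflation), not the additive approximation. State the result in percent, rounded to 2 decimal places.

0.26%

(1 + g_nom) = (1 + g_real)(1 + π) = 0.9650 × 1.0390 = 1.00264.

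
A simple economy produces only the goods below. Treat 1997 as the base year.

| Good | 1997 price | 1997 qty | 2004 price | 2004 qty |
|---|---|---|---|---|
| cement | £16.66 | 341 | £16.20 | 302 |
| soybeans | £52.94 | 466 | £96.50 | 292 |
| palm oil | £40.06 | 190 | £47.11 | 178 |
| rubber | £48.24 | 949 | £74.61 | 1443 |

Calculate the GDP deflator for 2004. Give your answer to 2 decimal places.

153.37

Nominal GDP 2004 = 16.20·302 + 96.50·292 + 47.11·178 + 74.61·1443 = 149118.21.
Real GDP 2004 (at 1997 prices) = 16.66·302 + 52.94·292 + 40.06·178 + 48.24·1443 = 97230.80.
Deflator = Nominal/Real × 100 = 149118.21/97230.80 × 100 = 153.365.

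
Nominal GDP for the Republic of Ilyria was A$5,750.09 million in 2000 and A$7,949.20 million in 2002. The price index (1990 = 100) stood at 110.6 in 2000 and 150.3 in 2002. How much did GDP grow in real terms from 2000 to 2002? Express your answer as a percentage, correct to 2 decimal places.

Real GDP 2000 = 5750.09 / 1.106 = 5199.00.
Real GDP 2002 = 7949.20 / 1.503 = 5288.89.
Real growth = 5288.89 / 5199.00 − 1 = 0.0173.

1.73%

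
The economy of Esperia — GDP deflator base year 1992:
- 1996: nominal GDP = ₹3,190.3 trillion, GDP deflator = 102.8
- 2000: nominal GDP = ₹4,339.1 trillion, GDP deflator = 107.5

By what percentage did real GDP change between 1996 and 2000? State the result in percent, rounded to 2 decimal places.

Deflate each year: 1996 → 3190.3/1.028 = 3103.40; 2000 → 4339.1/1.075 = 4036.37.
So real GDP changed by 4036.37/3103.40 − 1 = 0.3006, i.e. 30.06%.

30.06%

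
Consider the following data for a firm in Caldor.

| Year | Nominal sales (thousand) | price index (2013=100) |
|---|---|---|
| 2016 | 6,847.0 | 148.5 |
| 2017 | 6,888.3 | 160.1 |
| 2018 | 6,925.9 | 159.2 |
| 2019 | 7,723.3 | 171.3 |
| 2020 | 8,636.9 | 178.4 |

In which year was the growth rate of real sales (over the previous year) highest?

2020

2017: real = 6888.3/1.601 = 4302.50; growth vs 2016 (4610.77) = -6.69%.
2018: real = 6925.9/1.592 = 4350.44; growth vs 2017 (4302.50) = 1.11%.
2019: real = 7723.3/1.713 = 4508.64; growth vs 2018 (4350.44) = 3.64%.
2020: real = 8636.9/1.784 = 4841.31; growth vs 2019 (4508.64) = 7.38%.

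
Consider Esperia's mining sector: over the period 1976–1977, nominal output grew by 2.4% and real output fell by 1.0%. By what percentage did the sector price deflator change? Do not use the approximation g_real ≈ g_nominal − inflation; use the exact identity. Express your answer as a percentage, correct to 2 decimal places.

3.43%

(1 + g_nom) = (1 + g_real)(1 + π), so π = 1.0240 / 0.9900 − 1 = 0.03434.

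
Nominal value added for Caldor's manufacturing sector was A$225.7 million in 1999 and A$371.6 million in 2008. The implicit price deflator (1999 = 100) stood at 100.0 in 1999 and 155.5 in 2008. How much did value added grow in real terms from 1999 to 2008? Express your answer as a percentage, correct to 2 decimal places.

Real value added 1999 = 225.7 / 1.000 = 225.70.
Real value added 2008 = 371.6 / 1.555 = 238.97.
Real growth = 238.97 / 225.70 − 1 = 0.0588.

5.88%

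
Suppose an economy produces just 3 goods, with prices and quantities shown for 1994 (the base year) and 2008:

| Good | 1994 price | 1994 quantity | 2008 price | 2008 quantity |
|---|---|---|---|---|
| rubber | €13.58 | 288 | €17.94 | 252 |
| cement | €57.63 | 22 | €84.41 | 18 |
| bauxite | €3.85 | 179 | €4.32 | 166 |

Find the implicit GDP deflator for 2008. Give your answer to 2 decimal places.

Nominal GDP 2008 = 17.94·252 + 84.41·18 + 4.32·166 = 6757.38.
Real GDP 2008 (at 1994 prices) = 13.58·252 + 57.63·18 + 3.85·166 = 5098.60.
Deflator = Nominal/Real × 100 = 6757.38/5098.60 × 100 = 132.534.

132.53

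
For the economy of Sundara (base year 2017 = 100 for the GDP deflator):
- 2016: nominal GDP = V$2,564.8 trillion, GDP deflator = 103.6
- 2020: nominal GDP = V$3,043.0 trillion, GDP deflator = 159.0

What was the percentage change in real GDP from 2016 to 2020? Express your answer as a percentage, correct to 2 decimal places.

Real GDP 2016 = 2564.8 / 1.036 = 2475.68.
Real GDP 2020 = 3043.0 / 1.590 = 1913.84.
Real growth = 1913.84 / 2475.68 − 1 = -0.2269.

-22.69%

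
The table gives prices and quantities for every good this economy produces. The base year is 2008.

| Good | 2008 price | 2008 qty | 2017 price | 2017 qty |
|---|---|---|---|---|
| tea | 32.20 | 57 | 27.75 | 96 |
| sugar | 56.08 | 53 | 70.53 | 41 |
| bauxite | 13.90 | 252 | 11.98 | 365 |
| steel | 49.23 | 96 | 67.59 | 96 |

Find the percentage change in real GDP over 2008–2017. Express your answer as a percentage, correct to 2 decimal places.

16.52%

Real GDP 2008 = Nominal GDP 2008 = 32.20·57 + 56.08·53 + 13.90·252 + 49.23·96 = 13036.52.
Real GDP 2017 (at 2008 prices) = 32.20·96 + 56.08·41 + 13.90·365 + 49.23·96 = 15190.06.
Real growth = 15190.06/13036.52 − 1 = 0.1652.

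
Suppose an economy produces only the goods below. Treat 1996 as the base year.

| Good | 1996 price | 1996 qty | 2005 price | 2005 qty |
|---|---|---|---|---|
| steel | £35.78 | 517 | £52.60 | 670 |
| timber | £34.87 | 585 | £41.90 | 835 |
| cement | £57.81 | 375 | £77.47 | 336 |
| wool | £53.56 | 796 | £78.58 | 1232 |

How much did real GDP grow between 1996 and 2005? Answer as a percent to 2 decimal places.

34.19%

Real GDP 1996 = Nominal GDP 1996 = 35.78·517 + 34.87·585 + 57.81·375 + 53.56·796 = 103209.72.
Real GDP 2005 (at 1996 prices) = 35.78·670 + 34.87·835 + 57.81·336 + 53.56·1232 = 138499.13.
Real growth = 138499.13/103209.72 − 1 = 0.3419.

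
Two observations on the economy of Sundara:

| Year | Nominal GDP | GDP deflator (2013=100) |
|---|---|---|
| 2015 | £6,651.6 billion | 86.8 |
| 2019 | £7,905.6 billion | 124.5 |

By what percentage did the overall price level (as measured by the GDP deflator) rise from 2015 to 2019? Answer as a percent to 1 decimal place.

43.4%

Price-level change = 124.5 / 86.8 − 1 = 0.4343.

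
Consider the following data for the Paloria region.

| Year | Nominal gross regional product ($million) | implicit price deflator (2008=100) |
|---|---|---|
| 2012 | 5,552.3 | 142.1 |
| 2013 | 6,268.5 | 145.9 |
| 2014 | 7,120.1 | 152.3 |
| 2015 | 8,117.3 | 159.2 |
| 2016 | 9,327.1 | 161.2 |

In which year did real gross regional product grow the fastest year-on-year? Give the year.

2013: real = 6268.5/1.459 = 4296.44; growth vs 2012 (3907.32) = 9.96%.
2014: real = 7120.1/1.523 = 4675.05; growth vs 2013 (4296.44) = 8.81%.
2015: real = 8117.3/1.592 = 5098.81; growth vs 2014 (4675.05) = 9.06%.
2016: real = 9327.1/1.612 = 5786.04; growth vs 2015 (5098.81) = 13.48%.

2016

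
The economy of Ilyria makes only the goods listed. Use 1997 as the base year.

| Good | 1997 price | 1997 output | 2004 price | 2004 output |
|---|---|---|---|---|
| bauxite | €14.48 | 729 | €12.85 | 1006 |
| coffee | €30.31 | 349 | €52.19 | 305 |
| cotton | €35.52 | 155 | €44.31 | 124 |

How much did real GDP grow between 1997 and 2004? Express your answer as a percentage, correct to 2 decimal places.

5.92%

Real GDP 1997 = Nominal GDP 1997 = 14.48·729 + 30.31·349 + 35.52·155 = 26639.71.
Real GDP 2004 (at 1997 prices) = 14.48·1006 + 30.31·305 + 35.52·124 = 28215.91.
Real growth = 28215.91/26639.71 − 1 = 0.0592.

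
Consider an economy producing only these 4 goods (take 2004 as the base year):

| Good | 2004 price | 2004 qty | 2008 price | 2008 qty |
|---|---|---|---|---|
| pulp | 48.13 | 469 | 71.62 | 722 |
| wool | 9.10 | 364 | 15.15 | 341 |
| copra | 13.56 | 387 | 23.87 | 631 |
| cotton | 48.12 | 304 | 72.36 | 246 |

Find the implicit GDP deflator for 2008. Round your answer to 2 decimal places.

154.07

Nominal GDP 2008 = 71.62·722 + 15.15·341 + 23.87·631 + 72.36·246 = 89738.32.
Real GDP 2008 (at 2004 prices) = 48.13·722 + 9.10·341 + 13.56·631 + 48.12·246 = 58246.84.
Deflator = Nominal/Real × 100 = 89738.32/58246.84 × 100 = 154.066.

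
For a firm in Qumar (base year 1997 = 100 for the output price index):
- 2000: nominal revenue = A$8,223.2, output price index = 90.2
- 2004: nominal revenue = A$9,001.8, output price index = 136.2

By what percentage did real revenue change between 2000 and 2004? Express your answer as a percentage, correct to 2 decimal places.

-27.50%

Real revenue 2000 = 8223.2 / 0.902 = 9116.63.
Real revenue 2004 = 9001.8 / 1.362 = 6609.25.
Real growth = 6609.25 / 9116.63 − 1 = -0.2750.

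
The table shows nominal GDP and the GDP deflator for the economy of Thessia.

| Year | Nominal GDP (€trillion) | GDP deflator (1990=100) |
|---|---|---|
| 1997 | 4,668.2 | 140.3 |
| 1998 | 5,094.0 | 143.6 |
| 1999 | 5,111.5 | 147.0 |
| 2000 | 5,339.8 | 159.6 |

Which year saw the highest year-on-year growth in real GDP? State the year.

1998: real = 5094.0/1.436 = 3547.35; growth vs 1997 (3327.30) = 6.61%.
1999: real = 5111.5/1.470 = 3477.21; growth vs 1998 (3547.35) = -1.98%.
2000: real = 5339.8/1.596 = 3345.74; growth vs 1999 (3477.21) = -3.78%.

1998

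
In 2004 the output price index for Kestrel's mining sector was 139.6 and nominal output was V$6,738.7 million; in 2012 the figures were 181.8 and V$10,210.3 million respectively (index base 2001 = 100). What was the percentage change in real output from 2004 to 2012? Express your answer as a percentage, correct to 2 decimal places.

Deflate each year: 2004 → 6738.7/1.396 = 4827.15; 2012 → 10210.3/1.818 = 5616.23.
So real output changed by 5616.23/4827.15 − 1 = 0.1635, i.e. 16.35%.

16.35%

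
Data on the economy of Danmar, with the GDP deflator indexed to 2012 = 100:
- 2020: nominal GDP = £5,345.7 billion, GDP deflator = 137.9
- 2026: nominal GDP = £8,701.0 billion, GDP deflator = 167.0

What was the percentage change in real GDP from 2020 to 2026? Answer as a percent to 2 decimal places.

34.40%

Real GDP 2020 = 5345.7 / 1.379 = 3876.50.
Real GDP 2026 = 8701.0 / 1.670 = 5210.18.
Real growth = 5210.18 / 3876.50 − 1 = 0.3440.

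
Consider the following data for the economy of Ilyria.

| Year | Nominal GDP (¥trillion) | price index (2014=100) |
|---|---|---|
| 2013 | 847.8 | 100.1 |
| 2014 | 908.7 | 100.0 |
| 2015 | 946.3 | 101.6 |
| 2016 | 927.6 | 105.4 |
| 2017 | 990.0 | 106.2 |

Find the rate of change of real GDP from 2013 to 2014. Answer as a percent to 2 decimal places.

Real GDP 2013 = 847.8/1.001 = 846.95.
Real GDP 2014 = 908.7/1.000 = 908.70.
Change = 908.70/846.95 − 1 = 0.0729.

7.29%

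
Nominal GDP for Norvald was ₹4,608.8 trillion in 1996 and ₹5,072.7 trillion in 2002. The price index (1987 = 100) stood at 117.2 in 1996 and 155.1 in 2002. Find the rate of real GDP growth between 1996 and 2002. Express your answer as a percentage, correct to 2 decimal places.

-16.83%

Real GDP 1996 = 4608.8 / 1.172 = 3932.42.
Real GDP 2002 = 5072.7 / 1.551 = 3270.60.
Real growth = 3270.60 / 3932.42 − 1 = -0.1683.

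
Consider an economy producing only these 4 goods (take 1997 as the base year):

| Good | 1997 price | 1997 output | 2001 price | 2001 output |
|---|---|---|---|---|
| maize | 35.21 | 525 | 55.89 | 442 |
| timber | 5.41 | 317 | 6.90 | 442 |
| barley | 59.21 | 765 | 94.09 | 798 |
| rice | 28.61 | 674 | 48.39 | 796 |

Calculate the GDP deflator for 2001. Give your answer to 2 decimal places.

160.67

Nominal GDP 2001 = 55.89·442 + 6.90·442 + 94.09·798 + 48.39·796 = 141355.44.
Real GDP 2001 (at 1997 prices) = 35.21·442 + 5.41·442 + 59.21·798 + 28.61·796 = 87977.18.
Deflator = Nominal/Real × 100 = 141355.44/87977.18 × 100 = 160.673.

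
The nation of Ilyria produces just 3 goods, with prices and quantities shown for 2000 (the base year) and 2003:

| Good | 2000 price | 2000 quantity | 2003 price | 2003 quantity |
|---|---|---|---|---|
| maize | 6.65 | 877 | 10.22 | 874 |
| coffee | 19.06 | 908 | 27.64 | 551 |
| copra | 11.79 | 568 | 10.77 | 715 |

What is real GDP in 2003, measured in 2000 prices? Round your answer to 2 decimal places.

Real GDP 2003 = Σ (p_2000 × q_2003) = 6.65·874 + 19.06·551 + 11.79·715 = 24744.01.

24744.01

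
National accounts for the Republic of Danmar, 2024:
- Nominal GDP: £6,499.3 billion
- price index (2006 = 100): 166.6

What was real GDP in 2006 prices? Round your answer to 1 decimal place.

£3,901.1 billion

Real GDP = Nominal / (price index/100) = 6499.3 / 1.666 = 3901.14.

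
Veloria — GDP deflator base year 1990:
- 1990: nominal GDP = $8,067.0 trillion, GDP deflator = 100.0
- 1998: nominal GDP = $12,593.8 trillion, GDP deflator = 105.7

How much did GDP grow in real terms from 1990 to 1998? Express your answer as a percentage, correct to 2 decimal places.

Real GDP 1990 = 8067.0 / 1.000 = 8067.00.
Real GDP 1998 = 12593.8 / 1.057 = 11914.66.
Real growth = 11914.66 / 8067.00 − 1 = 0.4770.

47.70%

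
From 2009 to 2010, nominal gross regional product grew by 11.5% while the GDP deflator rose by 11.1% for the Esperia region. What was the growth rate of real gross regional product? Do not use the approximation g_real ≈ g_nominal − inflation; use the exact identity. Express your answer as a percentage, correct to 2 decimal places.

(1 + g_nom) = (1 + g_real)(1 + π), so g_real = 1.1150 / 1.1110 − 1 = 0.00360.

0.36%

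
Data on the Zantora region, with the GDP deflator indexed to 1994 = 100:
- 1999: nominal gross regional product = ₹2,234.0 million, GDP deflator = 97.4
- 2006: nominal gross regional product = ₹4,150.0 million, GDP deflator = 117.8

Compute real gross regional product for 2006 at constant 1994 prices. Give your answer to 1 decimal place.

Real gross regional product = Nominal / (GDP deflator/100) = 4150.0 / 1.178 = 3522.92.

₹3,522.9 million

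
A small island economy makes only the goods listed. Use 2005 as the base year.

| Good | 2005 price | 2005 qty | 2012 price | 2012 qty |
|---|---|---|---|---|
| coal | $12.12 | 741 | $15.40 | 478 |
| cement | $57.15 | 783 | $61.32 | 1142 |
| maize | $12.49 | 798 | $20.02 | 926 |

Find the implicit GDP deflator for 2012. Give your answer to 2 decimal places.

116.10

Nominal GDP 2012 = 15.40·478 + 61.32·1142 + 20.02·926 = 95927.16.
Real GDP 2012 (at 2005 prices) = 12.12·478 + 57.15·1142 + 12.49·926 = 82624.40.
Deflator = Nominal/Real × 100 = 95927.16/82624.40 × 100 = 116.100.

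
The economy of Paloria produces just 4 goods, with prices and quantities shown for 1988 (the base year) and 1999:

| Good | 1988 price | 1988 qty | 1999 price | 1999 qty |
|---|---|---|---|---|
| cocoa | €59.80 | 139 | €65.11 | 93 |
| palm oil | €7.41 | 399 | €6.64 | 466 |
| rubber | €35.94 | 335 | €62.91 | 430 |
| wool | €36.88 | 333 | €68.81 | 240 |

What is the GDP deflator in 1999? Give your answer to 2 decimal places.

Nominal GDP 1999 = 65.11·93 + 6.64·466 + 62.91·430 + 68.81·240 = 52715.17.
Real GDP 1999 (at 1988 prices) = 59.80·93 + 7.41·466 + 35.94·430 + 36.88·240 = 33319.86.
Deflator = Nominal/Real × 100 = 52715.17/33319.86 × 100 = 158.209.

158.21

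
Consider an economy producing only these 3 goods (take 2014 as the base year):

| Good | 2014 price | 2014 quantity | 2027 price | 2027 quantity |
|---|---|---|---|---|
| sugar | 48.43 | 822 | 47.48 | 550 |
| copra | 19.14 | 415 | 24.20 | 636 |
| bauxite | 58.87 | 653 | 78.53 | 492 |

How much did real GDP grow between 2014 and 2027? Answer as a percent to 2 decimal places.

Real GDP 2014 = Nominal GDP 2014 = 48.43·822 + 19.14·415 + 58.87·653 = 86194.67.
Real GDP 2027 (at 2014 prices) = 48.43·550 + 19.14·636 + 58.87·492 = 67773.58.
Real growth = 67773.58/86194.67 − 1 = -0.2137.

-21.37%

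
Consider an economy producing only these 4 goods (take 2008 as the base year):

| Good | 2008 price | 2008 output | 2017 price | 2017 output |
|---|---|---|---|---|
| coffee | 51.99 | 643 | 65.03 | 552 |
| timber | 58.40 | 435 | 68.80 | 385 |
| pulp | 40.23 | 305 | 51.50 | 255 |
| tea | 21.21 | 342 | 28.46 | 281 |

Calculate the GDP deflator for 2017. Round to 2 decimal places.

123.91

Nominal GDP 2017 = 65.03·552 + 68.80·385 + 51.50·255 + 28.46·281 = 83514.32.
Real GDP 2017 (at 2008 prices) = 51.99·552 + 58.40·385 + 40.23·255 + 21.21·281 = 67401.14.
Deflator = Nominal/Real × 100 = 83514.32/67401.14 × 100 = 123.906.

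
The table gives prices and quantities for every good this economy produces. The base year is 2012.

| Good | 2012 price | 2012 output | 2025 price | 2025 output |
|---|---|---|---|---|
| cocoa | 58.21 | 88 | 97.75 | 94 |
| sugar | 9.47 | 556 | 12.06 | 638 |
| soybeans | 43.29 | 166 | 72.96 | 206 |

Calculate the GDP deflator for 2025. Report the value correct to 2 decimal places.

Nominal GDP 2025 = 97.75·94 + 12.06·638 + 72.96·206 = 31912.54.
Real GDP 2025 (at 2012 prices) = 58.21·94 + 9.47·638 + 43.29·206 = 20431.34.
Deflator = Nominal/Real × 100 = 31912.54/20431.34 × 100 = 156.194.

156.19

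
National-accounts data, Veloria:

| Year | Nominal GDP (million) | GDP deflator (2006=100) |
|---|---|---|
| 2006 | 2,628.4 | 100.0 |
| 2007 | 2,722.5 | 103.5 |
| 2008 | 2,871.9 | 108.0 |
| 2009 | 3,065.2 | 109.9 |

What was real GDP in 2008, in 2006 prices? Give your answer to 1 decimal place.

Real GDP 2008 = 2871.9 / 1.080 = 2659.17.

2,659.2 million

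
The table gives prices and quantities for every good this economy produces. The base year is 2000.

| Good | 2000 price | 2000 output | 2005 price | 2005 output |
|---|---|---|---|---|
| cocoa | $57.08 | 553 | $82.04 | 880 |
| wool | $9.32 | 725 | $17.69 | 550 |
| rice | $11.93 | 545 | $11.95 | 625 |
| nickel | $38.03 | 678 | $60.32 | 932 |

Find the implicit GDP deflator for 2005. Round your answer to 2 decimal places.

Nominal GDP 2005 = 82.04·880 + 17.69·550 + 11.95·625 + 60.32·932 = 145611.69.
Real GDP 2005 (at 2000 prices) = 57.08·880 + 9.32·550 + 11.93·625 + 38.03·932 = 98256.61.
Deflator = Nominal/Real × 100 = 145611.69/98256.61 × 100 = 148.195.

148.20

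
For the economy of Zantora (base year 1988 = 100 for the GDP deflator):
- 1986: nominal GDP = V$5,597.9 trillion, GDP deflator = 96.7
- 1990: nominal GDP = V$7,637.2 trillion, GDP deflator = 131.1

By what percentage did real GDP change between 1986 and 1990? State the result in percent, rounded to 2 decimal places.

Real GDP 1986 = 5597.9 / 0.967 = 5788.93.
Real GDP 1990 = 7637.2 / 1.311 = 5825.48.
Real growth = 5825.48 / 5788.93 − 1 = 0.0063.

0.63%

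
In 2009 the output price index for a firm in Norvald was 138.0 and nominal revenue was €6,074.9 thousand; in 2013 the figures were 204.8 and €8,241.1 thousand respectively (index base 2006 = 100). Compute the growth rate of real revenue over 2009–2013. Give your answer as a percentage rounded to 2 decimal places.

-8.59%

Deflate each year: 2009 → 6074.9/1.380 = 4402.10; 2013 → 8241.1/2.048 = 4023.97.
So real revenue changed by 4023.97/4402.10 − 1 = -0.0859, i.e. -8.59%.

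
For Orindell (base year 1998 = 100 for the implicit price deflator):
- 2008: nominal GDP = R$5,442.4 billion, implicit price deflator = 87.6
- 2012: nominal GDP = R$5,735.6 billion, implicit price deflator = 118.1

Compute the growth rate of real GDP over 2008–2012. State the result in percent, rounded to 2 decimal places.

Deflate each year: 2008 → 5442.4/0.876 = 6212.79; 2012 → 5735.6/1.181 = 4856.56.
So real GDP changed by 4856.56/6212.79 − 1 = -0.2183, i.e. -21.83%.

-21.83%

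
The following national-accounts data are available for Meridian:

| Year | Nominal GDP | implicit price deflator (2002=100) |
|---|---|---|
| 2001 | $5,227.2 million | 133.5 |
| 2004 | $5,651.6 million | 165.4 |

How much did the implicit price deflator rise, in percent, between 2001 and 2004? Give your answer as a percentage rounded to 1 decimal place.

Price-level change = 165.4 / 133.5 − 1 = 0.2390.

23.9%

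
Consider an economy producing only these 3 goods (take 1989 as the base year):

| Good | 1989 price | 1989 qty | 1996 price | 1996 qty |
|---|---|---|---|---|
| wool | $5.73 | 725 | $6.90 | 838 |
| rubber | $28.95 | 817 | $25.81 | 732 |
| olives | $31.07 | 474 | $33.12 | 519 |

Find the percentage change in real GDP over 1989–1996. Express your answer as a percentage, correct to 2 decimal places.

-0.98%

Real GDP 1989 = Nominal GDP 1989 = 5.73·725 + 28.95·817 + 31.07·474 = 42533.58.
Real GDP 1996 (at 1989 prices) = 5.73·838 + 28.95·732 + 31.07·519 = 42118.47.
Real growth = 42118.47/42533.58 − 1 = -0.0098.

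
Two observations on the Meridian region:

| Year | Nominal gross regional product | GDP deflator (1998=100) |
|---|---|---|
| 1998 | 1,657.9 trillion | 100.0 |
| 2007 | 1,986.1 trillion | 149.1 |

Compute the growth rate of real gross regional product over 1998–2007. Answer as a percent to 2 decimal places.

-19.65%

Deflate each year: 1998 → 1657.9/1.000 = 1657.90; 2007 → 1986.1/1.491 = 1332.06.
So real gross regional product changed by 1332.06/1657.90 − 1 = -0.1965, i.e. -19.65%.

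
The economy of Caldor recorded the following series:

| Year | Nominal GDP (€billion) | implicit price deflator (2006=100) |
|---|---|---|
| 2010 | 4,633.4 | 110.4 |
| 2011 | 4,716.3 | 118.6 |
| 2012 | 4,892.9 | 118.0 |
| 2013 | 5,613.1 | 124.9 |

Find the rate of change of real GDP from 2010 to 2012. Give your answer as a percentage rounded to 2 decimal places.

-1.20%

Real GDP 2010 = 4633.4/1.104 = 4196.92.
Real GDP 2012 = 4892.9/1.180 = 4146.53.
Change = 4146.53/4196.92 − 1 = -0.0120.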